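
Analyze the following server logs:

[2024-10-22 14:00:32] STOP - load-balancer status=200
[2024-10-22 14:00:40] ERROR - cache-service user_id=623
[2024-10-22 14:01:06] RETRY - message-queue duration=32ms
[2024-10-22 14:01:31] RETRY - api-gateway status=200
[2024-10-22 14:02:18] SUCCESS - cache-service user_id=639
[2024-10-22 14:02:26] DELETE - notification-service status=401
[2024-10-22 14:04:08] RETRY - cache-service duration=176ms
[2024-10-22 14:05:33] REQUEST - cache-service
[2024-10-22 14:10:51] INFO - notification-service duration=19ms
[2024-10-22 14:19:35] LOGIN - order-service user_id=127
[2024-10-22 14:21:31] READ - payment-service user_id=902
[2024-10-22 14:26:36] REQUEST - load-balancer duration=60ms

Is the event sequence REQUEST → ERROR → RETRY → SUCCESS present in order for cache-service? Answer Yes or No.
No

To verify sequence order:

1. Find all events in sequence REQUEST → ERROR → RETRY → SUCCESS for cache-service
2. Extract their timestamps
3. Check if timestamps are in ascending order
4. Result: No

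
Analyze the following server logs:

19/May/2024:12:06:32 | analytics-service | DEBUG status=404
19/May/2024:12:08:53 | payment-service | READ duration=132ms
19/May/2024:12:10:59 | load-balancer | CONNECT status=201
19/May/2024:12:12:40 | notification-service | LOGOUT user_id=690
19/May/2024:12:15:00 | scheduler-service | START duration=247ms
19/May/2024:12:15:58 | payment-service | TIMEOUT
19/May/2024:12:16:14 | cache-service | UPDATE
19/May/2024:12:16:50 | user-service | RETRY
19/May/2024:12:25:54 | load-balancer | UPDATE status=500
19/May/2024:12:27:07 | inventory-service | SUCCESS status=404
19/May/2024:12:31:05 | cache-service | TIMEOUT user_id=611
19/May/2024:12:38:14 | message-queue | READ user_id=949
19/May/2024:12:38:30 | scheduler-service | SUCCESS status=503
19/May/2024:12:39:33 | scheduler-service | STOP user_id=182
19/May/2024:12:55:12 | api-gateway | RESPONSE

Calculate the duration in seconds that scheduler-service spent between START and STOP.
1473

To calculate state duration:

1. Find START event for scheduler-service: 19/May/2024:12:15:00
2. Find STOP event for scheduler-service: 19/May/2024:12:39:33
3. Calculate duration: 19/May/2024:12:39:33 - 19/May/2024:12:15:00 = 1473 seconds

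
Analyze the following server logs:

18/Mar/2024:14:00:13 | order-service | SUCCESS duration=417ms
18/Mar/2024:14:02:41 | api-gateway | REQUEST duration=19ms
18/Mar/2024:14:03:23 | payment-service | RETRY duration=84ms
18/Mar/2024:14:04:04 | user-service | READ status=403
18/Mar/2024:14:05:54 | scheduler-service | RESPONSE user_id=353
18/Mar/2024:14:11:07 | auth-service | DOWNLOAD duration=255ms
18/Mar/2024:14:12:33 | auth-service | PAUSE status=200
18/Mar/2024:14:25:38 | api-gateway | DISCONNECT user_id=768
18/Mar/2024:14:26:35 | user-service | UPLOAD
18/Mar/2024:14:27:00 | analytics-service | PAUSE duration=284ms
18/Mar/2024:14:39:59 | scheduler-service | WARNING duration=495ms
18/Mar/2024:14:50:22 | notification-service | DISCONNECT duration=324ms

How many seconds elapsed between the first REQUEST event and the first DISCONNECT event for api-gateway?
1377

To find the time between events:

1. Locate the first REQUEST event for api-gateway: 18/Mar/2024:14:02:41
2. Locate the first DISCONNECT event for api-gateway: 18/Mar/2024:14:25:38
3. Calculate the difference: 18/Mar/2024:14:25:38 - 18/Mar/2024:14:02:41 = 1377 seconds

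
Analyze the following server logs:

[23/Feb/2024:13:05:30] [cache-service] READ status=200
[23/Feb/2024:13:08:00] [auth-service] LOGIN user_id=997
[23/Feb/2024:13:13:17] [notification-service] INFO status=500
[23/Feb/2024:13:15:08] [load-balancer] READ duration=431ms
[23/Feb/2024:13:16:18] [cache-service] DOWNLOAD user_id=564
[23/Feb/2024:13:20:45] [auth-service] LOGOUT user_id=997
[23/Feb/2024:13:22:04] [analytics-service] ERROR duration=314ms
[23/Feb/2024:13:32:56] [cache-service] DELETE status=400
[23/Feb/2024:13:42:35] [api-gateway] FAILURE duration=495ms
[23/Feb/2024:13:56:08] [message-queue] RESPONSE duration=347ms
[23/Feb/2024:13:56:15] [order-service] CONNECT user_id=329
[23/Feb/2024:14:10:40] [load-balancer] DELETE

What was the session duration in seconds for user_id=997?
765

To calculate session duration:

1. Find LOGIN event for user_id=997: 23/Feb/2024:13:08:00
2. Find LOGOUT event for user_id=997: 23/Feb/2024:13:20:45
3. Session duration: 23/Feb/2024:13:20:45 - 23/Feb/2024:13:08:00 = 765 seconds (12 minutes)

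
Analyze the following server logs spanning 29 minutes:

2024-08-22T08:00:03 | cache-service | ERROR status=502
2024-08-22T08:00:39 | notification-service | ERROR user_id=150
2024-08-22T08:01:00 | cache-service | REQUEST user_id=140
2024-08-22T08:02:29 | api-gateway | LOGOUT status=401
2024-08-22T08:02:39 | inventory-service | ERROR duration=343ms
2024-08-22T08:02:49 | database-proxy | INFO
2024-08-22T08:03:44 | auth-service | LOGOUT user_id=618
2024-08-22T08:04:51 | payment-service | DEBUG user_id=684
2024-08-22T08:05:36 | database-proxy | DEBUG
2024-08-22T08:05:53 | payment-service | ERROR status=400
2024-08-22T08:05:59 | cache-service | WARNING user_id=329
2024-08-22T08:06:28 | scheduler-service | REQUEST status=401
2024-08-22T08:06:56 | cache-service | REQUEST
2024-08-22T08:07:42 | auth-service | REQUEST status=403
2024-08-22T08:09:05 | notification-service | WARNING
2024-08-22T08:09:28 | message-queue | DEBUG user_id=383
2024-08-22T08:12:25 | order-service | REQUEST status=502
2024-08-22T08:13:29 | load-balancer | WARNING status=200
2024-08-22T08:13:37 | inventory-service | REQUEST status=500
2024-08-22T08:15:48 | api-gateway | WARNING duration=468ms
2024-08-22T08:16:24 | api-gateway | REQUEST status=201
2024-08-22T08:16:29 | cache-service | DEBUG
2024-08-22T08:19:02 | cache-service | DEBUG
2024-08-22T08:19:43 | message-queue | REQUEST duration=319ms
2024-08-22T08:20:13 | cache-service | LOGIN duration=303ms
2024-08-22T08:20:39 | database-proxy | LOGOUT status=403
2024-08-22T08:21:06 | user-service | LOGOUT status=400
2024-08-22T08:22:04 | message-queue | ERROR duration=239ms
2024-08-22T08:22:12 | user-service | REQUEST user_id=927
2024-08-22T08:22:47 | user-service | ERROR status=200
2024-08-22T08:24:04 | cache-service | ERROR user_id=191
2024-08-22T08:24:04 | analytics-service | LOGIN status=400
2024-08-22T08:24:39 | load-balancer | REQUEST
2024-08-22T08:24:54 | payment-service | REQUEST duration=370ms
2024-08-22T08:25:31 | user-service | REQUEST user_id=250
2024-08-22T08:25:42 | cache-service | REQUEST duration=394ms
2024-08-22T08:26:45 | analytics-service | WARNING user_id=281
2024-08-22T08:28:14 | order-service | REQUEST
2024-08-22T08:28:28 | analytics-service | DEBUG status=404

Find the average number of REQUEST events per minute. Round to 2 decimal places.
0.48

To calculate the rate:

1. Count total REQUEST events: 14
2. Total time period: 29 minutes
3. Rate = 14 / 29 = 0.48 events per minute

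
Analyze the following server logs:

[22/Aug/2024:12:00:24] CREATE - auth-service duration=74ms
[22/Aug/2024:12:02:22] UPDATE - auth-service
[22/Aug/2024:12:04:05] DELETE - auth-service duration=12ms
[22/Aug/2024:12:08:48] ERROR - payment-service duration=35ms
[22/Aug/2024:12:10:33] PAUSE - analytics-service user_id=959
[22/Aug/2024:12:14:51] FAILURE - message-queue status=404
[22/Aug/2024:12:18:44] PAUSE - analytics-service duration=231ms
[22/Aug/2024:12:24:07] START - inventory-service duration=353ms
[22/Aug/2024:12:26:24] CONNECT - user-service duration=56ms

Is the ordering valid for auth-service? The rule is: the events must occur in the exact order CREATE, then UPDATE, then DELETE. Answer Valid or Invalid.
Valid

To validate ordering:

1. Required order: CREATE → UPDATE → DELETE
2. Rule: the events must occur in the exact order CREATE, then UPDATE, then DELETE
3. Check actual order of events for auth-service
4. Result: Valid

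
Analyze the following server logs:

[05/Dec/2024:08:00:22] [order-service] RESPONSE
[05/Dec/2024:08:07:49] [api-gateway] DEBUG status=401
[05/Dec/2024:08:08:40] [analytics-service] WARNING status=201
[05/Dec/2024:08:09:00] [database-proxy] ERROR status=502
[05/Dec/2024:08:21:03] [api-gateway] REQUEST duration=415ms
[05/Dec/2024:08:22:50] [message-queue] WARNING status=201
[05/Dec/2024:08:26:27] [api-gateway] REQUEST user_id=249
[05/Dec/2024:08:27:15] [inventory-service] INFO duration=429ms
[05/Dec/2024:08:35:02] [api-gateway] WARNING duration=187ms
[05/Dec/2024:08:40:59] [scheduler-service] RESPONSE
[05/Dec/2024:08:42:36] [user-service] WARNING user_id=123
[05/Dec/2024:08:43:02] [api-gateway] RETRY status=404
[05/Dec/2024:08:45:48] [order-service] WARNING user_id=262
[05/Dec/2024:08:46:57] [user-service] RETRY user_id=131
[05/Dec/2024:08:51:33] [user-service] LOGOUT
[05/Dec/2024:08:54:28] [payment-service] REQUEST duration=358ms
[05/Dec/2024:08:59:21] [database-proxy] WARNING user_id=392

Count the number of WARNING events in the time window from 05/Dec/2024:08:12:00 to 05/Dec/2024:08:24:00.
1

To count events in the time window:

1. Window boundaries: 05/Dec/2024:08:12:00 to 05/Dec/2024:08:24:00
2. Filter for WARNING events within this window
3. Count matching events: 1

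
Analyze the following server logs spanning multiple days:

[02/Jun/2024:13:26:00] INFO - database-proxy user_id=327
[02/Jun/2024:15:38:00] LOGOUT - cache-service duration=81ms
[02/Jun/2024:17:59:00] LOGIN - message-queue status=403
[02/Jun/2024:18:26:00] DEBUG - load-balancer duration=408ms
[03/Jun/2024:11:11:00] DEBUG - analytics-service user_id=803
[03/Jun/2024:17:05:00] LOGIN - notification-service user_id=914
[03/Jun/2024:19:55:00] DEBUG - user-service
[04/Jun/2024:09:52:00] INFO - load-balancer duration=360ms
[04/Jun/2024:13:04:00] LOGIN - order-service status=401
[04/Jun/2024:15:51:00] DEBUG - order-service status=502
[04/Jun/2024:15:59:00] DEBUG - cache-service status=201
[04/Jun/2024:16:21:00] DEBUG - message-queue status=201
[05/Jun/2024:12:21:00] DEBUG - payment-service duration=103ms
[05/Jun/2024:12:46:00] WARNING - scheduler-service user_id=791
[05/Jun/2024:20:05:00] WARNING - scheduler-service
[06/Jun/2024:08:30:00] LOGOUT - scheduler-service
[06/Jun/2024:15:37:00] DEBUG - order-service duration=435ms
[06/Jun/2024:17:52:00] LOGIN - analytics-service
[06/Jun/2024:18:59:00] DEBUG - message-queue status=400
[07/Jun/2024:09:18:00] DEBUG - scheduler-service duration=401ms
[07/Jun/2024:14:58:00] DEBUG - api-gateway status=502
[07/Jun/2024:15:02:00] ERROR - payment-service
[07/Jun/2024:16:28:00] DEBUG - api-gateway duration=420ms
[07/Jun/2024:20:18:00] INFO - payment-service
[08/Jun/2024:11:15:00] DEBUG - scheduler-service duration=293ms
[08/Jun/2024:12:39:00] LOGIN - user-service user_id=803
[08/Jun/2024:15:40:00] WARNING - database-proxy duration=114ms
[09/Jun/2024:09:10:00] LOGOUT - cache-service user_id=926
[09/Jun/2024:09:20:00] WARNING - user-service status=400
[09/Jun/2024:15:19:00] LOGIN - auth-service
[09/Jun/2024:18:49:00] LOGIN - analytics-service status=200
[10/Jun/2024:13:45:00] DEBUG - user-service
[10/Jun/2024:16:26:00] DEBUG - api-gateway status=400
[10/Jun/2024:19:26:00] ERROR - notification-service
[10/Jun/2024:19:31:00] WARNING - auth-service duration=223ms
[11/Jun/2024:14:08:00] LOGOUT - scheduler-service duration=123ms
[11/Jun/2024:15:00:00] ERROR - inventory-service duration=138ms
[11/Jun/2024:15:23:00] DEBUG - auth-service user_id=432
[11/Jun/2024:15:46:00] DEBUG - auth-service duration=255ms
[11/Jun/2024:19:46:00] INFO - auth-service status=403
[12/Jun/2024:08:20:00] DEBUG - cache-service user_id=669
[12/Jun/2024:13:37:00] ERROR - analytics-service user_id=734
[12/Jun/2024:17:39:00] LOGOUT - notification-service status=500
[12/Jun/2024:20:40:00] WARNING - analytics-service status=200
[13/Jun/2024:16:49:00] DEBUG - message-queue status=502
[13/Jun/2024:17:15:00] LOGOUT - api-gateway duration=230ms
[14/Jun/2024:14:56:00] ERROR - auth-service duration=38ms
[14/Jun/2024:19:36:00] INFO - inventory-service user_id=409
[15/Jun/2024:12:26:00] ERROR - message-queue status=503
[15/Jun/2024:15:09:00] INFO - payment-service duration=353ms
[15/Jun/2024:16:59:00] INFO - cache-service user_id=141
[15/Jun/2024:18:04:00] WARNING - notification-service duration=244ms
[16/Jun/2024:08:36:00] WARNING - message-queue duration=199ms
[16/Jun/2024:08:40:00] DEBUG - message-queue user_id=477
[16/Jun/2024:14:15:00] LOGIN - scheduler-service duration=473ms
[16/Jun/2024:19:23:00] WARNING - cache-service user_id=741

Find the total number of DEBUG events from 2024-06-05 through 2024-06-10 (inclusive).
9

To filter by date range:

1. Date range: 2024-06-05 through 2024-06-10, both dates inclusive
2. Filter for DEBUG events whose date falls in this range
3. Count matching events: 9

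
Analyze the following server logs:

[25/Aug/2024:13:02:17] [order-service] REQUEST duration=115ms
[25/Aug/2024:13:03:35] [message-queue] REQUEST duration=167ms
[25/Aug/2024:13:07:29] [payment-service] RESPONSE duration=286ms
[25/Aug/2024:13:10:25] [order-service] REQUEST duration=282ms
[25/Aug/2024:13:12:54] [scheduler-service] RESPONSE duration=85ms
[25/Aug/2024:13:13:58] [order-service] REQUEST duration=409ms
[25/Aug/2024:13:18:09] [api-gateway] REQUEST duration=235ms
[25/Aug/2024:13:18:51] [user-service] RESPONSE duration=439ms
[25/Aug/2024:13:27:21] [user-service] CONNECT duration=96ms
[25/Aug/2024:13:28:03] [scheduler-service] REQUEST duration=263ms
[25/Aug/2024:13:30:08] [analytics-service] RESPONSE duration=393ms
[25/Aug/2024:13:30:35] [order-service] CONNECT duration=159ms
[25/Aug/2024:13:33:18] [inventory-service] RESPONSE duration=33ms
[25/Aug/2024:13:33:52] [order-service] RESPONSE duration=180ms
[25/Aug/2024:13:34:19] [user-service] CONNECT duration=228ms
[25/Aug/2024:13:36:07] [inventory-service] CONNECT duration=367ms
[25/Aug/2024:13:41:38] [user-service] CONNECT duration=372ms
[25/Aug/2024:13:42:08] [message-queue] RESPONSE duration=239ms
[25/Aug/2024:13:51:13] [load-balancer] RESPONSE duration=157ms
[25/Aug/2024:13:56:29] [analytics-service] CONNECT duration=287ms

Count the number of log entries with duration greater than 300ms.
5

To count timeouts:

1. Threshold: 300ms
2. Extract duration from each log entry
3. Count entries where duration > 300
4. Timeout count: 5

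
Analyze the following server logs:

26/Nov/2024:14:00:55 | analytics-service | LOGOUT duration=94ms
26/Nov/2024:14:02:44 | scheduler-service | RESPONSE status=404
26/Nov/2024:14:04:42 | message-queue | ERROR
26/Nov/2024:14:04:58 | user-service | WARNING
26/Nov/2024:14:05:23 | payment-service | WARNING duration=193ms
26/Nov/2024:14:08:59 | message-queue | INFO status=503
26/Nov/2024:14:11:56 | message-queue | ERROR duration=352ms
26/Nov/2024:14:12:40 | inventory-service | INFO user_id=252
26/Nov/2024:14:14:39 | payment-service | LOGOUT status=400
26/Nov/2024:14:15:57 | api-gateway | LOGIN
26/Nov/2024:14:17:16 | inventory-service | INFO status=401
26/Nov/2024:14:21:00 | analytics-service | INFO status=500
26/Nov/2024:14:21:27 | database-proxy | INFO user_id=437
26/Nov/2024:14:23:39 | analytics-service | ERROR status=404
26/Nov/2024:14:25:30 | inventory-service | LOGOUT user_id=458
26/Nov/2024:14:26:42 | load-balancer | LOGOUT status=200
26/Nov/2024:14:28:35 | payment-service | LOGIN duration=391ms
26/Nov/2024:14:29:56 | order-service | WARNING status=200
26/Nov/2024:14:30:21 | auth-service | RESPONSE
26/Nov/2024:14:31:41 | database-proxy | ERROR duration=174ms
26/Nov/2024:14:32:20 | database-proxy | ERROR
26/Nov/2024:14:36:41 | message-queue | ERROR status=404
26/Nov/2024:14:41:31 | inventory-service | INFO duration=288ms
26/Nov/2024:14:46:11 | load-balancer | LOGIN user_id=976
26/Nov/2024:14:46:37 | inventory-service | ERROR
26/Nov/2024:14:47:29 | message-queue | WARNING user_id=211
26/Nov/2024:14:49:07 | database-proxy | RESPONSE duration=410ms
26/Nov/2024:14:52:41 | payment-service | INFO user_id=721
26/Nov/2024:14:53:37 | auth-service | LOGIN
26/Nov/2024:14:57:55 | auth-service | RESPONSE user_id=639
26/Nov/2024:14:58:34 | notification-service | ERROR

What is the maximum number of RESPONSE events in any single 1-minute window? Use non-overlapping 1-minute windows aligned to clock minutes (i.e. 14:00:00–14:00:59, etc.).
1

To find the burst window:

1. Divide the log period into non-overlapping 1-minute windows starting at 14:00
2. Count RESPONSE events in each window
3. Find the window with maximum count
4. Maximum events in a window: 1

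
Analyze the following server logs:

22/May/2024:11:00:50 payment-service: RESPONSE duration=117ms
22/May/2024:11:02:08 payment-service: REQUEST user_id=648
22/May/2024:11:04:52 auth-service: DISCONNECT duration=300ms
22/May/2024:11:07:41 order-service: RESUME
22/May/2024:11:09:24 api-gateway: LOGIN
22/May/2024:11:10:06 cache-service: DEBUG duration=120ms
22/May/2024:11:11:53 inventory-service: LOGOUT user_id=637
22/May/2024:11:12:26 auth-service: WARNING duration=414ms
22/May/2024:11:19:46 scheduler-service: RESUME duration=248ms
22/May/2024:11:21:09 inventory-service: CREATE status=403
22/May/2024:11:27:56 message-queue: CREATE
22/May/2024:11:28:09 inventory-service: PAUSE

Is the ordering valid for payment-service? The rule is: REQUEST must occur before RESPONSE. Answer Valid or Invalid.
Invalid

To validate ordering:

1. Required order: REQUEST → RESPONSE
2. Rule: REQUEST must occur before RESPONSE
3. Check actual order of events for payment-service
4. Result: Invalid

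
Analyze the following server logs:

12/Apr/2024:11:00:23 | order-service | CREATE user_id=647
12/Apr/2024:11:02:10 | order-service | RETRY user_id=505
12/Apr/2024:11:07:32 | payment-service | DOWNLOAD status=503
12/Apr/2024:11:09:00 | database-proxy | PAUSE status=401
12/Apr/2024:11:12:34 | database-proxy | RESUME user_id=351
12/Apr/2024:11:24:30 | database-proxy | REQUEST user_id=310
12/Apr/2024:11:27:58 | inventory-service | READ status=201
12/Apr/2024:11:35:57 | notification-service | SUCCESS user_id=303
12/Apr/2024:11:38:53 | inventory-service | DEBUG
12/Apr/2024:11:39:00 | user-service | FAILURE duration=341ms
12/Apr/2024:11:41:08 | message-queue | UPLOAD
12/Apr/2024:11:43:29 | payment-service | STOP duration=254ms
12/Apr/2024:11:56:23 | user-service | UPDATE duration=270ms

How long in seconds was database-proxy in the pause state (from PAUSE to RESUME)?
214

To calculate state duration:

1. Find PAUSE event for database-proxy: 12/Apr/2024:11:09:00
2. Find RESUME event for database-proxy: 12/Apr/2024:11:12:34
3. Calculate duration: 12/Apr/2024:11:12:34 - 12/Apr/2024:11:09:00 = 214 seconds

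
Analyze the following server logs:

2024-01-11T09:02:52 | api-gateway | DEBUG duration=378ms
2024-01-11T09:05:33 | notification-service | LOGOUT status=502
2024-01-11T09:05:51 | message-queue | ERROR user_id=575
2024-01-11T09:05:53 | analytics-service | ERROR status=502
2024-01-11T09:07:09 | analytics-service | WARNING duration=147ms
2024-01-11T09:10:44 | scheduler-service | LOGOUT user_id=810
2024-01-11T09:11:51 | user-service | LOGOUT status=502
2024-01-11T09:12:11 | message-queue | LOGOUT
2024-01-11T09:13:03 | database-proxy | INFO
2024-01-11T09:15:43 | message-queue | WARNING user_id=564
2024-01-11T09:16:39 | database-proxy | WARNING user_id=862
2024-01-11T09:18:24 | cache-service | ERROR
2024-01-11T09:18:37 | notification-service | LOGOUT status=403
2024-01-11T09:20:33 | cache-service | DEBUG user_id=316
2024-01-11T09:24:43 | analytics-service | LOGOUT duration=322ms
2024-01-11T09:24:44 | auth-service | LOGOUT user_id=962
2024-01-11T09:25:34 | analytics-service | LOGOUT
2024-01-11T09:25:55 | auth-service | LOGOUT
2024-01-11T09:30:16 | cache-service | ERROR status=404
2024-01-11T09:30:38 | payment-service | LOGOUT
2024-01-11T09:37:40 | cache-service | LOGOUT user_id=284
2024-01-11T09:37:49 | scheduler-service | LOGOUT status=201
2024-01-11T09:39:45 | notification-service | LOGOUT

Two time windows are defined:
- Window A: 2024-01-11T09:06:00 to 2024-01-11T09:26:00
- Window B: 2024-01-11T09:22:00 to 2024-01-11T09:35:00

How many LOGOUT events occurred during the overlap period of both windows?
4

To find overlap events:

1. Window A: 2024-01-11T09:06:00 to 2024-01-11T09:26:00
2. Window B: 2024-01-11T09:22:00 to 2024-01-11T09:35:00
3. Overlap period: 2024-01-11T09:22:00 to 2024-01-11T09:26:00
4. Count LOGOUT events in overlap: 4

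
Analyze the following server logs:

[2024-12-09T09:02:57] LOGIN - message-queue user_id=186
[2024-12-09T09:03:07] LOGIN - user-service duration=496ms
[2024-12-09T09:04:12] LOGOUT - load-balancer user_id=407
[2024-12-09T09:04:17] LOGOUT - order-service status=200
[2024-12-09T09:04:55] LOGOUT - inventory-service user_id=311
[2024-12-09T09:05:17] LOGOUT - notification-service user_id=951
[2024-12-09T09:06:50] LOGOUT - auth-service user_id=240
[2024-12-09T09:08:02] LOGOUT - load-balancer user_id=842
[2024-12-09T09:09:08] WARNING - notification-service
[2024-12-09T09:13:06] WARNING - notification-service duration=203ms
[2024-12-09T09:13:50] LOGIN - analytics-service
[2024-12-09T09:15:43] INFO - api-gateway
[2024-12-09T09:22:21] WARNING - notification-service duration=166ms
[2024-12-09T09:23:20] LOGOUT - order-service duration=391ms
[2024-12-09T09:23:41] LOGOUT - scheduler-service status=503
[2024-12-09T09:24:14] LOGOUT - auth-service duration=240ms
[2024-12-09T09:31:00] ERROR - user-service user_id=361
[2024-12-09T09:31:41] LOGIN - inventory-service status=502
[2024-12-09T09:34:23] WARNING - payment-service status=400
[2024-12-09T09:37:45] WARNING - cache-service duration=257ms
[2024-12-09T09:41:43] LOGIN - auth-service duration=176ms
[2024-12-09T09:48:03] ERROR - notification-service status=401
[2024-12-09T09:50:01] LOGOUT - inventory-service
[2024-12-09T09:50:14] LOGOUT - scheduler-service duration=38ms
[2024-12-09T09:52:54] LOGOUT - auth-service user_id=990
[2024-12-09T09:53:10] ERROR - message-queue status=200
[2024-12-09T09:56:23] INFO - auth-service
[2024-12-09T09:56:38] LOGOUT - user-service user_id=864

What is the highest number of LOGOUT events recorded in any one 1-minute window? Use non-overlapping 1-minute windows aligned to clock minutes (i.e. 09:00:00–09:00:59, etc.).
3

To find the burst window:

1. Divide the log period into non-overlapping 1-minute windows starting at 09:00
2. Count LOGOUT events in each window
3. Find the window with maximum count
4. Maximum events in a window: 3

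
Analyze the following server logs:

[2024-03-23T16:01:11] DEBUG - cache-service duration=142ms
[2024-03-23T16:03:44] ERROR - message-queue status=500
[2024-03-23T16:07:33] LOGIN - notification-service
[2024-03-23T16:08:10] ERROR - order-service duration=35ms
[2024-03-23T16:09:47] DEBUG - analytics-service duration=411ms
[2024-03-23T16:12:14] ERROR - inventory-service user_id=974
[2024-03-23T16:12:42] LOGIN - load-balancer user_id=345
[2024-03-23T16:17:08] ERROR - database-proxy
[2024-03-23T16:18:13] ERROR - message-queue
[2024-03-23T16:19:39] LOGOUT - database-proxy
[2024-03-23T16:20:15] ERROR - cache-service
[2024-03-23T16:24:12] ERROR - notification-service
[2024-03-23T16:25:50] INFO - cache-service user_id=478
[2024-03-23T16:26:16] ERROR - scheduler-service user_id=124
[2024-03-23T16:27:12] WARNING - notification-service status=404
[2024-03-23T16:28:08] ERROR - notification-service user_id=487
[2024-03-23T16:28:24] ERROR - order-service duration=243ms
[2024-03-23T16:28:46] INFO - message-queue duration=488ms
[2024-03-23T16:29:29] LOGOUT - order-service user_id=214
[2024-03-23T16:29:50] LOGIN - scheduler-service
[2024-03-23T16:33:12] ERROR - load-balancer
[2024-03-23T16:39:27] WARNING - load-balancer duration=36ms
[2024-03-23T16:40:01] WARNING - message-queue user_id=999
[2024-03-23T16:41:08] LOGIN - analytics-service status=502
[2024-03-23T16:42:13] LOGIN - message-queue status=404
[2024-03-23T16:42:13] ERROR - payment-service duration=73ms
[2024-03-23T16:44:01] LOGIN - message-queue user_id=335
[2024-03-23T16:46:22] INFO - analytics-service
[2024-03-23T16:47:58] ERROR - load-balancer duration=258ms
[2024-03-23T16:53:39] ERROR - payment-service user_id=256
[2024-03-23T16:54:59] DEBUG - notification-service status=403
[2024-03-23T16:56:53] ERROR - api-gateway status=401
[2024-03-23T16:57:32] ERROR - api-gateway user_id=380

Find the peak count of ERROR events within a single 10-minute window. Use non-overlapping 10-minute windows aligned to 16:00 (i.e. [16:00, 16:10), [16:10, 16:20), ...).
5

To find the burst window:

1. Divide the log period into non-overlapping 10-minute windows starting at 16:00
2. Count ERROR events in each window
3. Find the window with maximum count
4. Maximum events in a window: 5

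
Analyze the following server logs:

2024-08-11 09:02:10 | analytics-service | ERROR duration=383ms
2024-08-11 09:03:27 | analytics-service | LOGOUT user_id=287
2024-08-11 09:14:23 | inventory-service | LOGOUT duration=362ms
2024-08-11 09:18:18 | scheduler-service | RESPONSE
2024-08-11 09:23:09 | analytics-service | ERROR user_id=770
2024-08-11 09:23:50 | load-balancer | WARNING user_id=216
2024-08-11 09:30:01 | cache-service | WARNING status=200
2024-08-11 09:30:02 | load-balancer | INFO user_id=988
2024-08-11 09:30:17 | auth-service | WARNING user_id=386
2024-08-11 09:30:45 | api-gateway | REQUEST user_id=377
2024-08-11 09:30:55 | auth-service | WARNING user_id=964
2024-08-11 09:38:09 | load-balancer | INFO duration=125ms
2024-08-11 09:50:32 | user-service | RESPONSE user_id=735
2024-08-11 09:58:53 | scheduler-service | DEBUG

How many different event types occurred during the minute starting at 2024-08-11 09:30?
3

To count unique event types:

1. Filter events in the minute starting at 2024-08-11 09:30
2. Extract event types from matching entries
3. Count unique types: 3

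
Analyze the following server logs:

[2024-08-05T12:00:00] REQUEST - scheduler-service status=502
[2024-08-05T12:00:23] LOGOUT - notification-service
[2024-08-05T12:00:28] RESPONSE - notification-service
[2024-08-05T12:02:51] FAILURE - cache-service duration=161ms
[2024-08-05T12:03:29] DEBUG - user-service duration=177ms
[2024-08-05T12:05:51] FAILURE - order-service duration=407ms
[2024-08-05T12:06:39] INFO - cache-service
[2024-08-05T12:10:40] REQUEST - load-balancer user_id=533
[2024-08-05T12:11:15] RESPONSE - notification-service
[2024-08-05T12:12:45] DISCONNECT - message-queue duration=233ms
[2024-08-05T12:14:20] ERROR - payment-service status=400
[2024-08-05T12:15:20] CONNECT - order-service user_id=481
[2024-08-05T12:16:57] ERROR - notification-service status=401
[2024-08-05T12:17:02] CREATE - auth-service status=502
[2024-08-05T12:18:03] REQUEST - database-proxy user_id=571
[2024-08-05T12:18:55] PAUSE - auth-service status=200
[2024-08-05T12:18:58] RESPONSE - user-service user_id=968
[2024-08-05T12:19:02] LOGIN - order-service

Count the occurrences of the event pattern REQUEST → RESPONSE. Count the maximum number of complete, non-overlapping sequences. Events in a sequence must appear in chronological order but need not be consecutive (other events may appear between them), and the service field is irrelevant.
3

To count sequences:

1. Look for pattern: REQUEST → RESPONSE
2. Greedily scan the log in chronological order, matching each sequence element in turn (ignoring service)
3. Each time the full pattern completes, increment the count and restart matching from the next event
4. Complete non-overlapping sequences found: 3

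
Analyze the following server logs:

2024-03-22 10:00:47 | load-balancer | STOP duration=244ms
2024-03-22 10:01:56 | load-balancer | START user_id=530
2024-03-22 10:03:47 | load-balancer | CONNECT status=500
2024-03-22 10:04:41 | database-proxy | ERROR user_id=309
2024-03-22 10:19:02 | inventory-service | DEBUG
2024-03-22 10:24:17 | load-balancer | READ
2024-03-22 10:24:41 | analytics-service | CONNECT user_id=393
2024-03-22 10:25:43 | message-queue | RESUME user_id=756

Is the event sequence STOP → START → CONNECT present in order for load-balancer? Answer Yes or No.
Yes

To verify sequence order:

1. Find all events in sequence STOP → START → CONNECT for load-balancer
2. Extract their timestamps
3. Check if timestamps are in ascending order
4. Result: Yes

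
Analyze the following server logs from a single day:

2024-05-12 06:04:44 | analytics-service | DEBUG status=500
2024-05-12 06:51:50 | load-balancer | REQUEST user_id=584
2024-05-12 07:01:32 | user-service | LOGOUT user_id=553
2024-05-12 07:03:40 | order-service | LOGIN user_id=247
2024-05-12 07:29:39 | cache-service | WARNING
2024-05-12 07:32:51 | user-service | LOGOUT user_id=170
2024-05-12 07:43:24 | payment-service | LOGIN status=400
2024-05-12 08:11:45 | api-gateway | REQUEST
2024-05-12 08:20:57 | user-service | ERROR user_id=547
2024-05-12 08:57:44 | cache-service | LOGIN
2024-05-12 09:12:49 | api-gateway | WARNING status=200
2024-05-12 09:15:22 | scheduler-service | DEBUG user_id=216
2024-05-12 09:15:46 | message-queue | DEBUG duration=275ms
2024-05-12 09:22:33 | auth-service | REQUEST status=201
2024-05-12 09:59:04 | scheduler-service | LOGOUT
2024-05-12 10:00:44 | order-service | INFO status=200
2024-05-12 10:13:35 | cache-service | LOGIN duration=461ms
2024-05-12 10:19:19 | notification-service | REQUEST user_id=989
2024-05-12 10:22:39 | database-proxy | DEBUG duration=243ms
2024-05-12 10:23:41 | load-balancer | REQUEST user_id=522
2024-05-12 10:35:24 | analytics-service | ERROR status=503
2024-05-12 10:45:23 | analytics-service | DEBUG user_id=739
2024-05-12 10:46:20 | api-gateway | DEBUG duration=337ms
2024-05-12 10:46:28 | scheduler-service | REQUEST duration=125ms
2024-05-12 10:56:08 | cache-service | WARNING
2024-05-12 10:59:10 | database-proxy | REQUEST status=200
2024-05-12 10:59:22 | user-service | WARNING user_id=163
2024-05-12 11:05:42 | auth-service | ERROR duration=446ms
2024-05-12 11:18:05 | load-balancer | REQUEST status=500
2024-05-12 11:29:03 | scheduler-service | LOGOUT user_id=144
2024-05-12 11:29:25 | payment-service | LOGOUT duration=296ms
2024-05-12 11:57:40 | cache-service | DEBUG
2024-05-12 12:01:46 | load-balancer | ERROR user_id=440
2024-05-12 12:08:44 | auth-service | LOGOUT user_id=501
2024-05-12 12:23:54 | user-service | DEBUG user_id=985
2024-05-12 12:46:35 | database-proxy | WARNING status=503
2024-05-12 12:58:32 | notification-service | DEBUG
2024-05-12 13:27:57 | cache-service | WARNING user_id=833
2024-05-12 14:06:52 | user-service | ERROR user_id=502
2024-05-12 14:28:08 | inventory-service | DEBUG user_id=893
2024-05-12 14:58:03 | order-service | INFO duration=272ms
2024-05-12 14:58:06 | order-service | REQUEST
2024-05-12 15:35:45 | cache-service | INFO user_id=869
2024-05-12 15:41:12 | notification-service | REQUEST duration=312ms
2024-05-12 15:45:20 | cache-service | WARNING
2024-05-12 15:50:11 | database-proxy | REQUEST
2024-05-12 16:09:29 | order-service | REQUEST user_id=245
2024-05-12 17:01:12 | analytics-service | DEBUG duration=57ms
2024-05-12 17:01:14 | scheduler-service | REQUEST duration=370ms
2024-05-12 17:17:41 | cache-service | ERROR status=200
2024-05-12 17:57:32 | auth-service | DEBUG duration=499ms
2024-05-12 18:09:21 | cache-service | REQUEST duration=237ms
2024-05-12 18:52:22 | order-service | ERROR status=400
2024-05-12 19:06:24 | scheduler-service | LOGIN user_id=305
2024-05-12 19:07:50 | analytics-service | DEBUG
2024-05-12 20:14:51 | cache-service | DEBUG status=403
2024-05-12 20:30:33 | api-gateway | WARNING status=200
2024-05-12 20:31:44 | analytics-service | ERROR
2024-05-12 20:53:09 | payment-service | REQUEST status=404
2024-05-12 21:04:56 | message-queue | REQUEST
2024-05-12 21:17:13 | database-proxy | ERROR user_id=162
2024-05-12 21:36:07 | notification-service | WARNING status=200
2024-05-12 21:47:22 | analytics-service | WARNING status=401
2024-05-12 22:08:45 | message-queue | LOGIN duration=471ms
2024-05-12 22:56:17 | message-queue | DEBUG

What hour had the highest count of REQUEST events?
10

To find the peak hour:

1. Group all REQUEST events by hour
2. Count events in each hour
3. Find hour with maximum count
4. Peak hour: 10 (with 4 events)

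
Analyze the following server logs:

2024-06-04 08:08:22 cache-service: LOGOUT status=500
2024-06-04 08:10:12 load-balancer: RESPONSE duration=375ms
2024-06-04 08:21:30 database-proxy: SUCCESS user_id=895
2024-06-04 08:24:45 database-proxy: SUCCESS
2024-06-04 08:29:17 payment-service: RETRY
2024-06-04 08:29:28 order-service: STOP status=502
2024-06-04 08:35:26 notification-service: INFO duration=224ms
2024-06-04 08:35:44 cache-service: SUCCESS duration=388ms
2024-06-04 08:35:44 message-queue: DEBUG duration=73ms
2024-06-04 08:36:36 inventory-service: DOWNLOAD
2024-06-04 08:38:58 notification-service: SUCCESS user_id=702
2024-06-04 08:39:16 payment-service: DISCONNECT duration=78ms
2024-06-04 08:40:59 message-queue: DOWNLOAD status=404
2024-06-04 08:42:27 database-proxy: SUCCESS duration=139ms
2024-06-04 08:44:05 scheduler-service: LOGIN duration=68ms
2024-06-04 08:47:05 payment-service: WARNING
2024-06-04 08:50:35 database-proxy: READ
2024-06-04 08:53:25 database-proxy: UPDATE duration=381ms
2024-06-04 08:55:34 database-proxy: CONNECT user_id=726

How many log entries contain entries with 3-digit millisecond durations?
5

To find matching entries:

1. Pattern to match: entries with 3-digit millisecond durations
2. Scan each log entry for the pattern
3. Count matches: 5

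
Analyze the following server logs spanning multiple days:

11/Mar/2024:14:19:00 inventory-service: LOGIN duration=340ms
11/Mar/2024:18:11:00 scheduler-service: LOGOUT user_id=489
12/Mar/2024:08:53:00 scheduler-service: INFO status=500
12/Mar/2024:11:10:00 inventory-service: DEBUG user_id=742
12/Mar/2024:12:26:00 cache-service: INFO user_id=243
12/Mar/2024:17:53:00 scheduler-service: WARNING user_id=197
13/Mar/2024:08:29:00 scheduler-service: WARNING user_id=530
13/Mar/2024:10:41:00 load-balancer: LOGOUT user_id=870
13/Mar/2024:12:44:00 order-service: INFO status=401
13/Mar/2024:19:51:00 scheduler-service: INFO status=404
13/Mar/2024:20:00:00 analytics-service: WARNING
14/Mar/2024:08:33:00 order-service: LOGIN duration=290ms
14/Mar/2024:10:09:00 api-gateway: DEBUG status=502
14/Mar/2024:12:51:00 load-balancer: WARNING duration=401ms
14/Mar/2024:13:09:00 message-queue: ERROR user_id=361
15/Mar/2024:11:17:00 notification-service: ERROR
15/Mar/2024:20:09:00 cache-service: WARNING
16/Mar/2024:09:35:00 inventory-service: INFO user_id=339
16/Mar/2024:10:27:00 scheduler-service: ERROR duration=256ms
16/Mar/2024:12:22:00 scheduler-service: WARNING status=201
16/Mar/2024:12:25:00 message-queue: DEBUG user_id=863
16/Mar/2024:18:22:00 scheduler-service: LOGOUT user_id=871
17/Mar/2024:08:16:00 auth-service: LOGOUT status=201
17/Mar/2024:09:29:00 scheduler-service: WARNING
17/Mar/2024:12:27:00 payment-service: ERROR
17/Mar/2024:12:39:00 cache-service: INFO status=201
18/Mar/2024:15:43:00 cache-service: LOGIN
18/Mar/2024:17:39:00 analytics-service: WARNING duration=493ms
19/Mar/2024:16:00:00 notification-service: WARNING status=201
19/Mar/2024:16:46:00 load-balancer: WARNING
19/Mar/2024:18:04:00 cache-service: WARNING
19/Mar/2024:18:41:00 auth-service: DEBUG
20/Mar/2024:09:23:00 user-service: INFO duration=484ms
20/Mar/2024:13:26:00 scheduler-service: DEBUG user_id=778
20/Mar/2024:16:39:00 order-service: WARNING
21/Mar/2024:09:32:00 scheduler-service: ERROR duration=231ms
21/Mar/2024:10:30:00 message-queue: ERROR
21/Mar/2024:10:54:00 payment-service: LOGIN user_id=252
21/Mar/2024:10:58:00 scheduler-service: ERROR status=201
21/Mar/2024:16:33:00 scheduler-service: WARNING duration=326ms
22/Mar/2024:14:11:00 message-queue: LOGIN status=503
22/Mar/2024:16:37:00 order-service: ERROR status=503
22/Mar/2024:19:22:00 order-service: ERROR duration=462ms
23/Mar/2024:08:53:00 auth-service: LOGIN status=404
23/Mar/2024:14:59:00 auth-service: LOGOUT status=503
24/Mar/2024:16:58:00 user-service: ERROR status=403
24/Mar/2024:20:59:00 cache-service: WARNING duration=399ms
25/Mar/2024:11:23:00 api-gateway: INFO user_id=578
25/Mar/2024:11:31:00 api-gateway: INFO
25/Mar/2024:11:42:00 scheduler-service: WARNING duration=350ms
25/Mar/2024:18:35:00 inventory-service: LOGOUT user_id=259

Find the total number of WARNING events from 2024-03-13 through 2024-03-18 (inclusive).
7

To filter by date range:

1. Date range: 2024-03-13 through 2024-03-18, both dates inclusive
2. Filter for WARNING events whose date falls in this range
3. Count matching events: 7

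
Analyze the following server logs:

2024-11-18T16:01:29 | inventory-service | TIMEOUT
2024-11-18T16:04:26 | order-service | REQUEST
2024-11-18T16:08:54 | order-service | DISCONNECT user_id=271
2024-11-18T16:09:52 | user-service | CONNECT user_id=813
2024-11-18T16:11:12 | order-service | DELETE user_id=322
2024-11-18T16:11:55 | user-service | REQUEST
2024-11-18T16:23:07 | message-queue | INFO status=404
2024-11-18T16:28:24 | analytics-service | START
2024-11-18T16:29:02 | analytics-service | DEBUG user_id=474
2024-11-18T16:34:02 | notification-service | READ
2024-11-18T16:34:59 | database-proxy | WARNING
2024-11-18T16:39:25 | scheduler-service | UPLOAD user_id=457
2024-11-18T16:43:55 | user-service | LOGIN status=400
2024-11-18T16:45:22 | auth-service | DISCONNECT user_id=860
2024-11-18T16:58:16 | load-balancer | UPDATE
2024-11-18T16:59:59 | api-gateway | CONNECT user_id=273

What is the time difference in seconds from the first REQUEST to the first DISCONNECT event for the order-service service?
268

To find the time between events:

1. Locate the first REQUEST event for order-service: 2024-11-18T16:04:26
2. Locate the first DISCONNECT event for order-service: 2024-11-18T16:08:54
3. Calculate the difference: 2024-11-18T16:08:54 - 2024-11-18T16:04:26 = 268 seconds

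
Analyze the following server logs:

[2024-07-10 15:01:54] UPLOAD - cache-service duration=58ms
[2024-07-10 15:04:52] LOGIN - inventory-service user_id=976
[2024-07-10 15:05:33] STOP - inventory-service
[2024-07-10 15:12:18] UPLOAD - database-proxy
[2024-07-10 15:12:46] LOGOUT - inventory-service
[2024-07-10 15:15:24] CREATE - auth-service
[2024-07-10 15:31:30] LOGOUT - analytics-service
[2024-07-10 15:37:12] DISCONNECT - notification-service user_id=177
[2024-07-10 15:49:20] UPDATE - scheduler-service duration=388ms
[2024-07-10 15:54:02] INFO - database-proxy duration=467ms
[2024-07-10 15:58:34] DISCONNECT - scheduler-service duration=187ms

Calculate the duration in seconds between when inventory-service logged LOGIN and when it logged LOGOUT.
474

To find the time between events:

1. Locate the first LOGIN event for inventory-service: 2024-07-10 15:04:52
2. Locate the first LOGOUT event for inventory-service: 2024-07-10 15:12:46
3. Calculate the difference: 2024-07-10 15:12:46 - 2024-07-10 15:04:52 = 474 seconds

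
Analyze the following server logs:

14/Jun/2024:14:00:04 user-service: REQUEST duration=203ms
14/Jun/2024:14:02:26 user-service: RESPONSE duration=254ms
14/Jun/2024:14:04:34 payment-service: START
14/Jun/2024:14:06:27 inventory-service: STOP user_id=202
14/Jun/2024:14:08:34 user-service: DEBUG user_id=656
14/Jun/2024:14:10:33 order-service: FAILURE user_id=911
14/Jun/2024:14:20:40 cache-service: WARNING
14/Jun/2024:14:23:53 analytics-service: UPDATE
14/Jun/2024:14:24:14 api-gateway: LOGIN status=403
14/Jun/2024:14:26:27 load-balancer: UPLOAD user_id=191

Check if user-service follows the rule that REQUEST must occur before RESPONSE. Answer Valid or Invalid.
Valid

To validate ordering:

1. Required order: REQUEST → RESPONSE
2. Rule: REQUEST must occur before RESPONSE
3. Check actual order of events for user-service
4. Result: Valid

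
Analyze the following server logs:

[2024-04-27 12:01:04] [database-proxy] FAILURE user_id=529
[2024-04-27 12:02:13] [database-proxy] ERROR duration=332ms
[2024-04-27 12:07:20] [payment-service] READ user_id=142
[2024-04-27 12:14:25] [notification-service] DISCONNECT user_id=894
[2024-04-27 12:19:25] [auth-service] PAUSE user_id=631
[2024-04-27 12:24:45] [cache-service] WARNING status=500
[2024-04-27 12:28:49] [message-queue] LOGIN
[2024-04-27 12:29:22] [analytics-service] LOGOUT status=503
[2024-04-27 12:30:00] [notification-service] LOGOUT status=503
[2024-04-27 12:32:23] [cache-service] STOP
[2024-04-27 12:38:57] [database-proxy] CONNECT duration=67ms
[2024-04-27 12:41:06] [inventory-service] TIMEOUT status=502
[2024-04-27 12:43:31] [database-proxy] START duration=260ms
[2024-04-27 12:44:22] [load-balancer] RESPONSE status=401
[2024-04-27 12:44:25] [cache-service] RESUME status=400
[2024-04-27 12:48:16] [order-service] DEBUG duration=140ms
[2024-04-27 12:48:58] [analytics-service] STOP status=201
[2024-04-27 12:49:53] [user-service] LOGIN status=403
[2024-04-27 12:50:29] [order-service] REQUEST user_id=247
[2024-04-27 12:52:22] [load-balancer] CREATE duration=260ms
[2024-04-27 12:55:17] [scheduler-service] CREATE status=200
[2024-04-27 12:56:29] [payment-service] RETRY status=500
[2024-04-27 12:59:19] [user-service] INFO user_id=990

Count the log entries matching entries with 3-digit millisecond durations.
4

To find matching entries:

1. Pattern to match: entries with 3-digit millisecond durations
2. Scan each log entry for the pattern
3. Count matches: 4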